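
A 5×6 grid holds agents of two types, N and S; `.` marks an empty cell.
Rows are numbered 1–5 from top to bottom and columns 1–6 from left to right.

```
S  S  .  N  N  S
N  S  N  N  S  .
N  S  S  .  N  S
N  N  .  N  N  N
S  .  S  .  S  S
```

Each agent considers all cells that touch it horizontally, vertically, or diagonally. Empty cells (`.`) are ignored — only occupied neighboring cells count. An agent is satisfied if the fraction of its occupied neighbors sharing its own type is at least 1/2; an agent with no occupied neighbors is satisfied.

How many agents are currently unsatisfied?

Row 1: (1,1)S 2/3 ok · (1,2)S 2/4 ok · (1,4)N 3/4 ok · (1,5)N 2/4 ok · (1,6)S 1/2 ok
Row 2: (2,1)N 1/5 unhappy · (2,2)S 4/7 ok · (2,3)N 2/6 unhappy · (2,4)N 4/6 ok · (2,5)S 2/6 unhappy
Row 3: (3,1)N 3/5 ok · (3,2)S 2/7 unhappy · (3,3)S 2/6 unhappy · (3,5)N 4/6 ok · (3,6)S 1/4 unhappy
Row 4: (4,1)N 2/4 ok · (4,2)N 2/6 unhappy · (4,4)N 2/5 unhappy · (4,5)N 3/6 ok · (4,6)N 2/5 unhappy
Row 5: (5,1)S 0/2 unhappy · (5,3)S 0/2 unhappy · (5,5)S 1/4 unhappy · (5,6)S 1/3 unhappy
Unsatisfied: (2,1), (2,3), (2,5), (3,2), (3,3), (3,6), (4,2), (4,4), (4,6), (5,1), (5,3), (5,5), (5,6) — 13 in total.

13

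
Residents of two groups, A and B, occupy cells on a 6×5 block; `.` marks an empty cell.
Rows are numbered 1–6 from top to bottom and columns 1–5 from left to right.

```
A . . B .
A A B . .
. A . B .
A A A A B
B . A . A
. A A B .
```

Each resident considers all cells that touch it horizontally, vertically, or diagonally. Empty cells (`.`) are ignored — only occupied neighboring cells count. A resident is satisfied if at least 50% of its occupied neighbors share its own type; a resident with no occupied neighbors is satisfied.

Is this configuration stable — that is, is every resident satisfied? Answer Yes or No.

No

(1,1)A 2/2 satisfied
(1,4)B 1/1 satisfied
(2,1)A 3/3 satisfied
(2,2)A 3/4 satisfied
(2,3)B 2/4 satisfied
(3,2)A 5/6 satisfied
(3,4)B 2/4 satisfied
(4,1)A 2/3 satisfied
(4,2)A 4/5 satisfied
(4,3)A 4/5 satisfied
(4,4)A 3/5 satisfied
(4,5)B 1/3 not
(5,1)B 0/3 not
(5,3)A 5/6 satisfied
(5,5)A 1/3 not
(6,2)A 2/3 satisfied
(6,3)A 2/3 satisfied
(6,4)B 0/3 not
For instance (4,5) has only 1/3 same-type neighbors, below 1/2.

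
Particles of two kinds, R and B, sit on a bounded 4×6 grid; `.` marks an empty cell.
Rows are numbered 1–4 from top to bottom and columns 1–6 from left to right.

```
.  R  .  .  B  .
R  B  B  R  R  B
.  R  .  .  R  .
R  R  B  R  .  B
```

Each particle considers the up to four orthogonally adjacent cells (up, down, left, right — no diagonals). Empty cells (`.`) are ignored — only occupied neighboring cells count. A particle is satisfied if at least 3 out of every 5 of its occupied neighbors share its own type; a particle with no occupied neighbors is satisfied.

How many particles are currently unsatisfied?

11

(1,2)R 0/1 unhappy
(1,5)B 0/1 unhappy
(2,1)R 0/1 unhappy
(2,2)B 1/4 unhappy
(2,3)B 1/2 unhappy
(2,4)R 1/2 unhappy
(2,5)R 2/4 unhappy
(2,6)B 0/1 unhappy
(3,2)R 1/2 unhappy
(3,5)R 1/1 ok
(4,1)R 1/1 ok
(4,2)R 2/3 ok
(4,3)B 0/2 unhappy
(4,4)R 0/1 unhappy
(4,6)B 0/0 ok
Unsatisfied: (1,2), (1,5), (2,1), (2,2), (2,3), (2,4), (2,5), (2,6), (3,2), (4,3), (4,4) — 11 in total.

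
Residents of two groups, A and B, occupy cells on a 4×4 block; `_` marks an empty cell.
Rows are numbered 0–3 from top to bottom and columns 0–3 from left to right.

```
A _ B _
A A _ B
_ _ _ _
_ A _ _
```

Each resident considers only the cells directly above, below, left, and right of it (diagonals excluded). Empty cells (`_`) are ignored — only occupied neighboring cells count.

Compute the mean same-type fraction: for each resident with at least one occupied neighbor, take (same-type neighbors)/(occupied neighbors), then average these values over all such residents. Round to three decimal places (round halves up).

1.000

(0,0)A 1/1
(0,2)B — no occupied neighbors
(1,0)A 2/2
(1,1)A 1/1
(1,3)B — no occupied neighbors
(3,1)A — no occupied neighbors
Sum over 3 residents: 1/1 + 2/2 + 1/1 = 3; mean = 3 ÷ 3 = 1 = 1.0 → 1.000.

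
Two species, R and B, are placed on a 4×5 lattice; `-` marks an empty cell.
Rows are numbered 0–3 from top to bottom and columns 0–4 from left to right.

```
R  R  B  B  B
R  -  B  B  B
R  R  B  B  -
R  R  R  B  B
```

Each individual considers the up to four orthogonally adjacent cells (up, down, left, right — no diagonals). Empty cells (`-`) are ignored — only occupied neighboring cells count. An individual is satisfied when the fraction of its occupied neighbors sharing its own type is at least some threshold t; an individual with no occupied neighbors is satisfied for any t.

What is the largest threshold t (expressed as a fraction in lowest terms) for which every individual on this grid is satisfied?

Row 0: (0,0)R 2/2 · (0,1)R 1/2 · (0,2)B 2/3 · (0,3)B 3/3 · (0,4)B 2/2
Row 1: (1,0)R 2/2 · (1,2)B 3/3 · (1,3)B 4/4 · (1,4)B 2/2
Row 2: (2,0)R 3/3 · (2,1)R 2/3 · (2,2)B 2/4 · (2,3)B 3/3
Row 3: (3,0)R 2/2 · (3,1)R 3/3 · (3,2)R 1/3 · (3,3)B 2/3 · (3,4)B 1/1
The smallest same-type fraction is 1/3 at (3,2), which reduces to 1/3. Any threshold above that leaves this individual unsatisfied.

1/3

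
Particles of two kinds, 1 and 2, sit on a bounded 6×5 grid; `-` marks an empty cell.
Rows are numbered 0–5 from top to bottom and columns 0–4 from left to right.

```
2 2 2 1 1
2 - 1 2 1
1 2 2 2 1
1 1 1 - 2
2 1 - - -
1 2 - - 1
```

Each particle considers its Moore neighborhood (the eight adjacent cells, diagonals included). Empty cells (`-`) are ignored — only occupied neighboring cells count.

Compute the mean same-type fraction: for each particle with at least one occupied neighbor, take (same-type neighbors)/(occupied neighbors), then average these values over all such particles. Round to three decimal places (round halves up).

0.498

(0,0)2 2/2
(0,1)2 3/4
(0,2)2 2/4
(0,3)1 3/5
(0,4)1 2/3
(1,0)2 3/4
(1,2)1 1/7
(1,3)2 3/8
(1,4)1 3/5
(2,0)1 2/4
(2,1)2 2/7
(2,2)2 3/6
(2,3)2 3/7
(2,4)1 1/4
(3,0)1 3/5
(3,1)1 4/7
(3,2)1 2/5
(3,4)2 1/2
(4,0)2 1/5
(4,1)1 4/6
(5,0)1 1/3
(5,1)2 1/3
(5,4)1 — no occupied neighbors
Sum over 22 particles: 2/2 + 3/4 + 2/4 + 3/5 + 2/3 + 3/4 + 1/7 + 3/8 + 3/5 + 2/4 + 2/7 + 3/6 + 3/7 + 1/4 + 3/5 + 4/7 + 2/5 + 1/2 + 1/5 + 4/6 + 1/3 + 1/3 = 3067/280; mean = 3067/280 ÷ 22 = 3067/6160 = 0.497889… → 0.498.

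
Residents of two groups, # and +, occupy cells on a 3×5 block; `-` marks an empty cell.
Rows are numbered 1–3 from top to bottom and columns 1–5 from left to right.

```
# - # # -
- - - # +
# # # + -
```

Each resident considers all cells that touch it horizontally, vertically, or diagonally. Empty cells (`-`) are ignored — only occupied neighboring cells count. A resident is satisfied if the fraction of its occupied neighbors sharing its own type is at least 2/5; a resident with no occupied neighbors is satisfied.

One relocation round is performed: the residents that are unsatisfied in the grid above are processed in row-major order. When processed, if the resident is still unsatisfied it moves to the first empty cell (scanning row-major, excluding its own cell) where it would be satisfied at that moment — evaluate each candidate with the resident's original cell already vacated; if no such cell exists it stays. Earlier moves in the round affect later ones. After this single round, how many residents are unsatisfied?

1

Initially unsatisfied (in order): (2,5), (3,4).
  (2,5) → (3,5).
  (3,4): no empty cell satisfies it; stays.
Resulting grid:
# - # # -
- - - # -
# # # + +
Unsatisfied now: (3,4).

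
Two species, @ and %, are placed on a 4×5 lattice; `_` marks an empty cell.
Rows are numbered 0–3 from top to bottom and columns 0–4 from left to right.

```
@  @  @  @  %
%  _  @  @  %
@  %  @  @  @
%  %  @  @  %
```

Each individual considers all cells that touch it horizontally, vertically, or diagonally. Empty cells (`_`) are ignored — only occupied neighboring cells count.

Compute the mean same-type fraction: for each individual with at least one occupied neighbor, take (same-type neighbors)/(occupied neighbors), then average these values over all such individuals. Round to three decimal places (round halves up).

0.537

(0,0)@ 1/2
(0,1)@ 3/4
(0,2)@ 4/4
(0,3)@ 3/5
(0,4)% 1/3
(1,0)% 1/4
(1,2)@ 6/7
(1,3)@ 6/8
(1,4)% 1/5
(2,0)@ 0/4
(2,1)% 3/7
(2,2)@ 5/7
(2,3)@ 6/8
(2,4)@ 3/5
(3,0)% 2/3
(3,1)% 2/5
(3,2)@ 3/5
(3,3)@ 4/5
(3,4)% 0/3
Sum over 19 individuals: 1/2 + 3/4 + 4/4 + 3/5 + 1/3 + 1/4 + 6/7 + 6/8 + 1/5 + 0/4 + 3/7 + 5/7 + 6/8 + 3/5 + 2/3 + 2/5 + 3/5 + 4/5 + 0/3 = 51/5; mean = 51/5 ÷ 19 = 51/95 = 0.536842… → 0.537.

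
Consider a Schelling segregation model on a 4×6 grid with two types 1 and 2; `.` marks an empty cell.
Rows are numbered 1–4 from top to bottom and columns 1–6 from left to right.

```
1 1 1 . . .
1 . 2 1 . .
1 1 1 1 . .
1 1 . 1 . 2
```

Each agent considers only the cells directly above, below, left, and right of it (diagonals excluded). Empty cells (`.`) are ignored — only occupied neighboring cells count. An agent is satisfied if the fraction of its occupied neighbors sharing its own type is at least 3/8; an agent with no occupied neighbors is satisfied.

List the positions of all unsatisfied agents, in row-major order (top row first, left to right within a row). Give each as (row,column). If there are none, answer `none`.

(1,1)1 2/2 ok
(1,2)1 2/2 ok
(1,3)1 1/2 ok
(2,1)1 2/2 ok
(2,3)2 0/3 unhappy
(2,4)1 1/2 ok
(3,1)1 3/3 ok
(3,2)1 3/3 ok
(3,3)1 2/3 ok
(3,4)1 3/3 ok
(4,1)1 2/2 ok
(4,2)1 2/2 ok
(4,4)1 1/1 ok
(4,6)2 0/0 ok

(2,3)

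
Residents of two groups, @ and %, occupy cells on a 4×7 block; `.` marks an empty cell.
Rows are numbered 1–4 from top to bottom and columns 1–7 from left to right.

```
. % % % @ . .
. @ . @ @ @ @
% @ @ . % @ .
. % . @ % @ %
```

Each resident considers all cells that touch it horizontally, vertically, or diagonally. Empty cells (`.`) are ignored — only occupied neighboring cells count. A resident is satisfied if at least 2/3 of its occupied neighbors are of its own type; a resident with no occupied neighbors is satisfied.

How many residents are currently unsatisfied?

(1,2)% 1/2 ✗
(1,3)% 2/4 ✗
(1,4)% 1/4 ✗
(1,5)@ 3/4 ✓
(2,2)@ 2/5 ✗
(2,4)@ 3/6 ✗
(2,5)@ 4/6 ✓
(2,6)@ 4/5 ✓
(2,7)@ 2/2 ✓
(3,1)% 1/3 ✗
(3,2)@ 2/4 ✗
(3,3)@ 4/5 ✓
(3,5)% 1/7 ✗
(3,6)@ 4/7 ✗
(4,2)% 1/3 ✗
(4,4)@ 1/3 ✗
(4,5)% 1/4 ✗
(4,6)@ 1/4 ✗
(4,7)% 0/2 ✗
Unsatisfied: (1,2), (1,3), (1,4), (2,2), (2,4), (3,1), (3,2), (3,5), (3,6), (4,2), (4,4), (4,5), (4,6), (4,7) — 14 in total.

14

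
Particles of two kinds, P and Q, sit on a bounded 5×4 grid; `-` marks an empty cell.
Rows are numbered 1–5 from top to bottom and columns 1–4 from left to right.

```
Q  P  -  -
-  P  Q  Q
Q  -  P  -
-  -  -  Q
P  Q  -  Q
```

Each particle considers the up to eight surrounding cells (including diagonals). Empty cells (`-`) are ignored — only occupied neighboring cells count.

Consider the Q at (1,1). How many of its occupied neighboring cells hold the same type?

Occupied neighbors of (1,1): (1,2)=P, (2,2)=P.
Same type (Q): 0 of 2.

0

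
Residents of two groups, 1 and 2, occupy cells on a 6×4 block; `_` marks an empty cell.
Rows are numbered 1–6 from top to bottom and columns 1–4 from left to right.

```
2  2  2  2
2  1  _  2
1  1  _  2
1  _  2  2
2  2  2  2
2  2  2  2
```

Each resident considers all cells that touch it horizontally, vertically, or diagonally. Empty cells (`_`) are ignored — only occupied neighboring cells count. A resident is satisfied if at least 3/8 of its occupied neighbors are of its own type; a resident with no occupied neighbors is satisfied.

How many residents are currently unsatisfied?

1

Row 1: (1,1)2 2/3 ✓ · (1,2)2 3/4 ✓ · (1,3)2 3/4 ✓ · (1,4)2 2/2 ✓
Row 2: (2,1)2 2/5 ✓ · (2,2)1 2/6 ✗ · (2,4)2 3/3 ✓
Row 3: (3,1)1 3/4 ✓ · (3,2)1 3/5 ✓ · (3,4)2 3/3 ✓
Row 4: (4,1)1 2/4 ✓ · (4,3)2 5/6 ✓ · (4,4)2 4/4 ✓
Row 5: (5,1)2 3/4 ✓ · (5,2)2 6/7 ✓ · (5,3)2 7/7 ✓ · (5,4)2 5/5 ✓
Row 6: (6,1)2 3/3 ✓ · (6,2)2 5/5 ✓ · (6,3)2 5/5 ✓ · (6,4)2 3/3 ✓
Unsatisfied: (2,2) — 1 in total.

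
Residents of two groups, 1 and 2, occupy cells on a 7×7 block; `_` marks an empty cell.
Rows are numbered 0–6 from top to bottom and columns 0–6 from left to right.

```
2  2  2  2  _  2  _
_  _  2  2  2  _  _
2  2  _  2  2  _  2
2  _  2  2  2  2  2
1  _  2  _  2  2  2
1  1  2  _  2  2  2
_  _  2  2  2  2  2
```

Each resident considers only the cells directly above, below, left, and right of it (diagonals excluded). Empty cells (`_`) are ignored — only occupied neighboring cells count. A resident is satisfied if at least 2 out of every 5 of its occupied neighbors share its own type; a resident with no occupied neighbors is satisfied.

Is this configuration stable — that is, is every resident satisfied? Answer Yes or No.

Yes

Row 0: (0,0)2 1/1 ok · (0,1)2 2/2 ok · (0,2)2 3/3 ok · (0,3)2 2/2 ok · (0,5)2 0/0 ok
Row 1: (1,2)2 2/2 ok · (1,3)2 4/4 ok · (1,4)2 2/2 ok
Row 2: (2,0)2 2/2 ok · (2,1)2 1/1 ok · (2,3)2 3/3 ok · (2,4)2 3/3 ok · (2,6)2 1/1 ok
Row 3: (3,0)2 1/2 ok · (3,2)2 2/2 ok · (3,3)2 3/3 ok · (3,4)2 4/4 ok · (3,5)2 3/3 ok · (3,6)2 3/3 ok
Row 4: (4,0)1 1/2 ok · (4,2)2 2/2 ok · (4,4)2 3/3 ok · (4,5)2 4/4 ok · (4,6)2 3/3 ok
Row 5: (5,0)1 2/2 ok · (5,1)1 1/2 ok · (5,2)2 2/3 ok · (5,4)2 3/3 ok · (5,5)2 4/4 ok · (5,6)2 3/3 ok
Row 6: (6,2)2 2/2 ok · (6,3)2 2/2 ok · (6,4)2 3/3 ok · (6,5)2 3/3 ok · (6,6)2 2/2 ok
All meet the threshold, so the configuration is stable.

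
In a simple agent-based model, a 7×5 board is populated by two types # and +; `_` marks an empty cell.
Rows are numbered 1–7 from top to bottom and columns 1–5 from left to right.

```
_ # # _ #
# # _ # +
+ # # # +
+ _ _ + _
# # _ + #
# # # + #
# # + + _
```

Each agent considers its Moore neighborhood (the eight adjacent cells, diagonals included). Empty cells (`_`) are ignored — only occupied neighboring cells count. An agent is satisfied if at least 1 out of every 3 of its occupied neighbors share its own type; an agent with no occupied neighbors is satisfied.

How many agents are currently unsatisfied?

(1,2)# 3/3 satisfied
(1,3)# 3/3 satisfied
(1,5)# 1/2 satisfied
(2,1)# 3/4 satisfied
(2,2)# 5/6 satisfied
(2,4)# 4/6 satisfied
(2,5)+ 1/4 not
(3,1)+ 1/4 not
(3,2)# 3/5 satisfied
(3,3)# 4/5 satisfied
(3,4)# 2/5 satisfied
(3,5)+ 2/4 satisfied
(4,1)+ 1/4 not
(4,4)+ 2/5 satisfied
(5,1)# 3/4 satisfied
(5,2)# 4/5 satisfied
(5,4)+ 2/5 satisfied
(5,5)# 1/4 not
(6,1)# 5/5 satisfied
(6,2)# 6/7 satisfied
(6,3)# 3/7 satisfied
(6,4)+ 3/6 satisfied
(6,5)# 1/4 not
(7,1)# 3/3 satisfied
(7,2)# 4/5 satisfied
(7,3)+ 2/5 satisfied
(7,4)+ 2/4 satisfied
Unsatisfied: (2,5), (3,1), (4,1), (5,5), (6,5) — 5 in total.

5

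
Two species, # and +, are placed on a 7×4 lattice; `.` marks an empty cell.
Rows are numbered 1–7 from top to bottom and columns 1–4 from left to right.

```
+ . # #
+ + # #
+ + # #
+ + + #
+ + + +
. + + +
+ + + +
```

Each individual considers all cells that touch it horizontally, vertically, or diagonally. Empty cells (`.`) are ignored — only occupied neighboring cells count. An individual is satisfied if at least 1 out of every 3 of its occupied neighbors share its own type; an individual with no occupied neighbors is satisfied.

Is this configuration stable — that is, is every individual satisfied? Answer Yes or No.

Row 1: (1,1)+ 2/2 ok · (1,3)# 3/4 ok · (1,4)# 3/3 ok
Row 2: (2,1)+ 4/4 ok · (2,2)+ 4/7 ok · (2,3)# 5/7 ok · (2,4)# 5/5 ok
Row 3: (3,1)+ 5/5 ok · (3,2)+ 6/8 ok · (3,3)# 4/8 ok · (3,4)# 4/5 ok
Row 4: (4,1)+ 5/5 ok · (4,2)+ 7/8 ok · (4,3)+ 5/8 ok · (4,4)# 2/5 ok
Row 5: (5,1)+ 4/4 ok · (5,2)+ 7/7 ok · (5,3)+ 7/8 ok · (5,4)+ 4/5 ok
Row 6: (6,2)+ 7/7 ok · (6,3)+ 8/8 ok · (6,4)+ 5/5 ok
Row 7: (7,1)+ 2/2 ok · (7,2)+ 4/4 ok · (7,3)+ 5/5 ok · (7,4)+ 3/3 ok
All meet the threshold, so the configuration is stable.

Yes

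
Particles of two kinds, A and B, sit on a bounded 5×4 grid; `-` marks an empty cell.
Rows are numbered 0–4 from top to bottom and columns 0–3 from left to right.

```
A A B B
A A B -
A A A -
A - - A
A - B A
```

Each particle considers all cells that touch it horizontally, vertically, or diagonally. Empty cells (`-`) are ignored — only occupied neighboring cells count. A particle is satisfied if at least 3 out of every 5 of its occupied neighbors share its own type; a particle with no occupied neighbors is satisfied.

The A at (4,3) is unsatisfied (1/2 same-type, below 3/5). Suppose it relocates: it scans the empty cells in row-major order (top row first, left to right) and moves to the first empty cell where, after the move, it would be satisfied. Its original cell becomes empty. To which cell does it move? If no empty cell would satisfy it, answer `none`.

(2,3)

Vacating (4,3). Empty cells in order:
  (1,3): 1/4 same-type → still unsatisfied.
  (2,3): 2/3 same-type → satisfied — stop here.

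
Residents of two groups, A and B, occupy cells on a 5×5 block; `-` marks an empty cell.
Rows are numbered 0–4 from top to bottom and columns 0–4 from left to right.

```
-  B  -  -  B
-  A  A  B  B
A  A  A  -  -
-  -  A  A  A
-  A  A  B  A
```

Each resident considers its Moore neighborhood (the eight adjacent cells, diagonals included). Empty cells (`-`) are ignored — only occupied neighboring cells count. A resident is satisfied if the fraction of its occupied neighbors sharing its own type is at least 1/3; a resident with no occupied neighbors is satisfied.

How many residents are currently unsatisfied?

2

Row 0: (0,1)B 0/2 unhappy · (0,4)B 2/2 ok
Row 1: (1,1)A 4/5 ok · (1,2)A 3/5 ok · (1,3)B 2/4 ok · (1,4)B 2/2 ok
Row 2: (2,0)A 2/2 ok · (2,1)A 5/5 ok · (2,2)A 5/6 ok
Row 3: (3,2)A 5/6 ok · (3,3)A 5/6 ok · (3,4)A 2/3 ok
Row 4: (4,1)A 2/2 ok · (4,2)A 3/4 ok · (4,3)B 0/5 unhappy · (4,4)A 2/3 ok
Unsatisfied: (0,1), (4,3) — 2 in total.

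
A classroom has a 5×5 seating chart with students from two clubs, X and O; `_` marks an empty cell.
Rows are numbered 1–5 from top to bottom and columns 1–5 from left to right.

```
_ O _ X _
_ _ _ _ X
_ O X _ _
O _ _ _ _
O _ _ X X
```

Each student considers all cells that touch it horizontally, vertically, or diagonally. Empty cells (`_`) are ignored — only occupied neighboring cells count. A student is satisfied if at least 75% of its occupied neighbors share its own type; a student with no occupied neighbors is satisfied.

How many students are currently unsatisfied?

2

(1,2)O 0/0 ✓
(1,4)X 1/1 ✓
(2,5)X 1/1 ✓
(3,2)O 1/2 ✗
(3,3)X 0/1 ✗
(4,1)O 2/2 ✓
(5,1)O 1/1 ✓
(5,4)X 1/1 ✓
(5,5)X 1/1 ✓
Unsatisfied: (3,2), (3,3) — 2 in total.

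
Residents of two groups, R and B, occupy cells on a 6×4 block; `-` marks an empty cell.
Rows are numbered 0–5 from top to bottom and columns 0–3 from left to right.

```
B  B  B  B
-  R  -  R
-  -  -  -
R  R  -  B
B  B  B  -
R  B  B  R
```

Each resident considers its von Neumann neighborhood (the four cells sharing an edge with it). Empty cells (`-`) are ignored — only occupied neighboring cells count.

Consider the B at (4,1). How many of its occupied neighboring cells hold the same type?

Occupied neighbors of (4,1): (3,1)=R, (5,1)=B, (4,0)=B, (4,2)=B.
Same type (B): 3 of 4.

3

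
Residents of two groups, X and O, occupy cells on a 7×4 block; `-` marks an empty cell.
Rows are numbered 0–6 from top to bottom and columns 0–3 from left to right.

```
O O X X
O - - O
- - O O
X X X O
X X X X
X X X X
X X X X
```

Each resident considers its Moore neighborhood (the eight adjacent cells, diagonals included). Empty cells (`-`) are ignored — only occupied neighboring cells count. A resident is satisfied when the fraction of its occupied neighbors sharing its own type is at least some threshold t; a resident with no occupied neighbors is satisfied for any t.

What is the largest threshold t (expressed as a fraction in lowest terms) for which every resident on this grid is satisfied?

1/3

Row 0: (0,0)O 2/2 · (0,1)O 2/3 · (0,2)X 1/3 · (0,3)X 1/2
Row 1: (1,0)O 2/2 · (1,3)O 2/4
Row 2: (2,2)O 3/5 · (2,3)O 3/4
Row 3: (3,0)X 3/3 · (3,1)X 5/6 · (3,2)X 4/7 · (3,3)O 2/5
Row 4: (4,0)X 5/5 · (4,1)X 8/8 · (4,2)X 7/8 · (4,3)X 4/5
Row 5: (5,0)X 5/5 · (5,1)X 8/8 · (5,2)X 8/8 · (5,3)X 5/5
Row 6: (6,0)X 3/3 · (6,1)X 5/5 · (6,2)X 5/5 · (6,3)X 3/3
The smallest same-type fraction is 1/3 at (0,2), which reduces to 1/3. Any threshold above that leaves this resident unsatisfied.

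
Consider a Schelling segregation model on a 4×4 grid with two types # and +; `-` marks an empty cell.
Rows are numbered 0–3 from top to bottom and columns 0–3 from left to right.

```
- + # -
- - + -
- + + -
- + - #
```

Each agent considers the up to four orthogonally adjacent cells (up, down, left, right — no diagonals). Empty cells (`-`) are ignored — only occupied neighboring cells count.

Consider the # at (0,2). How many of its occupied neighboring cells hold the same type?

Occupied neighbors of (0,2): (1,2)=+, (0,1)=+.
Same type (#): 0 of 2.

0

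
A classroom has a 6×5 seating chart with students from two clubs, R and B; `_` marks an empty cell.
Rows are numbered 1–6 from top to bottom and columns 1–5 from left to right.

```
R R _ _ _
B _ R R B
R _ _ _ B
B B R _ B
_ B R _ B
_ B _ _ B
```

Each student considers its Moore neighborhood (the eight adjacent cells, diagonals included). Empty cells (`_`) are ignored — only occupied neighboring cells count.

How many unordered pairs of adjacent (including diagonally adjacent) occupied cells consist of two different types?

Scan each occupied cell's neighbors to the right and below (and the two forward diagonals) so each pair is counted once.
From row 1: 2 unlike of 4 pairs (running 2/4).
From row 2: 3 unlike of 5 pairs (running 5/9).
From row 3: 2 unlike of 3 pairs (running 7/12).
From row 4: 3 unlike of 8 pairs (running 10/20).
From row 5: 2 unlike of 4 pairs (running 12/24).
Total adjacent occupied pairs: 24; unlike-type pairs: 12.

12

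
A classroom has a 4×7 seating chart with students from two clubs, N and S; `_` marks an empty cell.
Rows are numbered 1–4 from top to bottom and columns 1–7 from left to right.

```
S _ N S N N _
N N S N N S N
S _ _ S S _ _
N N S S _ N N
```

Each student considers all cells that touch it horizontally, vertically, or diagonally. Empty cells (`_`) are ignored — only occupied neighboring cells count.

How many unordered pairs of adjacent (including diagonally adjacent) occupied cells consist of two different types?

23

Scan each occupied cell's neighbors to the right and below (and the two forward diagonals) so each pair is counted once.
Row 1: S(1,1)–N(2,1)≠ S(1,1)–N(2,2)≠ N(1,3)–S(1,4)≠ N(1,3)–S(2,3)≠ N(1,3)–N(2,4)= N(1,3)–N(2,2)= S(1,4)–N(1,5)≠ S(1,4)–N(2,4)≠ S(1,4)–N(2,5)≠ S(1,4)–S(2,3)= N(1,5)–N(1,6)= N(1,5)–N(2,5)= N(1,5)–S(2,6)≠ N(1,5)–N(2,4)= N(1,6)–S(2,6)≠ N(1,6)–N(2,7)= N(1,6)–N(2,5)=  → 9/17 unlike.
Row 2: N(2,1)–N(2,2)= N(2,1)–S(3,1)≠ N(2,2)–S(2,3)≠ N(2,2)–S(3,1)≠ S(2,3)–N(2,4)≠ S(2,3)–S(3,4)= N(2,4)–N(2,5)= N(2,4)–S(3,4)≠ N(2,4)–S(3,5)≠ N(2,5)–S(2,6)≠ N(2,5)–S(3,5)≠ N(2,5)–S(3,4)≠ S(2,6)–N(2,7)≠ S(2,6)–S(3,5)=  → 10/14 unlike.
Row 3: S(3,1)–N(4,1)≠ S(3,1)–N(4,2)≠ S(3,4)–S(3,5)= S(3,4)–S(4,4)= S(3,4)–S(4,3)= S(3,5)–N(4,6)≠ S(3,5)–S(4,4)=  → 3/7 unlike.
Row 4: N(4,1)–N(4,2)= N(4,2)–S(4,3)≠ S(4,3)–S(4,4)= N(4,6)–N(4,7)=  → 1/4 unlike.
Total adjacent occupied pairs: 42; unlike-type pairs: 23.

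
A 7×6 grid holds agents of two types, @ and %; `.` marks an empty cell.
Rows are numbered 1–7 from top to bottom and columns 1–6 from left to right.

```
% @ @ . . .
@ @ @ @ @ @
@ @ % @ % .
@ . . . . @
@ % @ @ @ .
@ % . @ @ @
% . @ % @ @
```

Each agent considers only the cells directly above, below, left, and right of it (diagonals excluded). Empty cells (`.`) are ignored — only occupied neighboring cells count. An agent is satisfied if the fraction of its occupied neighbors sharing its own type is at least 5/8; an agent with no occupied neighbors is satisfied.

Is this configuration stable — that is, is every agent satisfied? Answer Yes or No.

No

Row 1: (1,1)% 0/2 unhappy · (1,2)@ 2/3 ok · (1,3)@ 2/2 ok
Row 2: (2,1)@ 2/3 ok · (2,2)@ 4/4 ok · (2,3)@ 3/4 ok · (2,4)@ 3/3 ok · (2,5)@ 2/3 ok · (2,6)@ 1/1 ok
Row 3: (3,1)@ 3/3 ok · (3,2)@ 2/3 ok · (3,3)% 0/3 unhappy · (3,4)@ 1/3 unhappy · (3,5)% 0/2 unhappy
Row 4: (4,1)@ 2/2 ok · (4,6)@ 0/0 ok
Row 5: (5,1)@ 2/3 ok · (5,2)% 1/3 unhappy · (5,3)@ 1/2 unhappy · (5,4)@ 3/3 ok · (5,5)@ 2/2 ok
Row 6: (6,1)@ 1/3 unhappy · (6,2)% 1/2 unhappy · (6,4)@ 2/3 ok · (6,5)@ 4/4 ok · (6,6)@ 2/2 ok
Row 7: (7,1)% 0/1 unhappy · (7,3)@ 0/1 unhappy · (7,4)% 0/3 unhappy · (7,5)@ 2/3 ok · (7,6)@ 2/2 ok
For instance (1,1) has only 0/2 same-type neighbors, below 5/8.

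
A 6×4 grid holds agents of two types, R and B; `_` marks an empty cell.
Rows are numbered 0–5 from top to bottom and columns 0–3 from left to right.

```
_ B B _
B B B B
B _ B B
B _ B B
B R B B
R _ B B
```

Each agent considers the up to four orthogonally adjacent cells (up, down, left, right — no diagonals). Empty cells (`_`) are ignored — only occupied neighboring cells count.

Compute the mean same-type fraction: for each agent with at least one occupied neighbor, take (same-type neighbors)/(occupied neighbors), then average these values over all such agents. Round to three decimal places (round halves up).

Row 0: (0,1)B 2/2 · (0,2)B 2/2
Row 1: (1,0)B 2/2 · (1,1)B 3/3 · (1,2)B 4/4 · (1,3)B 2/2
Row 2: (2,0)B 2/2 · (2,2)B 3/3 · (2,3)B 3/3
Row 3: (3,0)B 2/2 · (3,2)B 3/3 · (3,3)B 3/3
Row 4: (4,0)B 1/3 · (4,1)R 0/2 · (4,2)B 3/4 · (4,3)B 3/3
Row 5: (5,0)R 0/1 · (5,2)B 2/2 · (5,3)B 2/2
Sum over 19 agents: 2/2 + 2/2 + 2/2 + 3/3 + 4/4 + 2/2 + 2/2 + 3/3 + 3/3 + 2/2 + 3/3 + 3/3 + 1/3 + 0/2 + 3/4 + 3/3 + 0/1 + 2/2 + 2/2 = 193/12; mean = 193/12 ÷ 19 = 193/228 = 0.846491… → 0.846.

0.846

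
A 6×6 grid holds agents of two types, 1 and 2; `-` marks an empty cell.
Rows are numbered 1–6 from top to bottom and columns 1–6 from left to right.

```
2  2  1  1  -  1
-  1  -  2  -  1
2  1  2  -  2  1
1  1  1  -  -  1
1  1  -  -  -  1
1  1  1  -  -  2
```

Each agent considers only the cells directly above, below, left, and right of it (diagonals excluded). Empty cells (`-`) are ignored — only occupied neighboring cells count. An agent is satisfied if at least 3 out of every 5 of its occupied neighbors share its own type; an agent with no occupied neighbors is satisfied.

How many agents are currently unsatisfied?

12

Row 1: (1,1)2 1/1 satisfied · (1,2)2 1/3 not · (1,3)1 1/2 not · (1,4)1 1/2 not · (1,6)1 1/1 satisfied
Row 2: (2,2)1 1/2 not · (2,4)2 0/1 not · (2,6)1 2/2 satisfied
Row 3: (3,1)2 0/2 not · (3,2)1 2/4 not · (3,3)2 0/2 not · (3,5)2 0/1 not · (3,6)1 2/3 satisfied
Row 4: (4,1)1 2/3 satisfied · (4,2)1 4/4 satisfied · (4,3)1 1/2 not · (4,6)1 2/2 satisfied
Row 5: (5,1)1 3/3 satisfied · (5,2)1 3/3 satisfied · (5,6)1 1/2 not
Row 6: (6,1)1 2/2 satisfied · (6,2)1 3/3 satisfied · (6,3)1 1/1 satisfied · (6,6)2 0/1 not
Unsatisfied: (1,2), (1,3), (1,4), (2,2), (2,4), (3,1), (3,2), (3,3), (3,5), (4,3), (5,6), (6,6) — 12 in total.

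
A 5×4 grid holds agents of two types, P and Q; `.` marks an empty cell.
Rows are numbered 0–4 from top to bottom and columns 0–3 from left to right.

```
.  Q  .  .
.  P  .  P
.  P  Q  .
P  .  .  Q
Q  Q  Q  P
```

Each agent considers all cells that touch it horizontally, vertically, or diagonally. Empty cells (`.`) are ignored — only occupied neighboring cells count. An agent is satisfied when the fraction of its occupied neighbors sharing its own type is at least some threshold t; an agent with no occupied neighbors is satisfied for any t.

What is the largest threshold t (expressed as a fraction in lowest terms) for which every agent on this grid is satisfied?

Row 0: (0,1)Q 0/1
Row 1: (1,1)P 1/3 · (1,3)P 0/1
Row 2: (2,1)P 2/3 · (2,2)Q 1/4
Row 3: (3,0)P 1/3 · (3,3)Q 2/3
Row 4: (4,0)Q 1/2 · (4,1)Q 2/3 · (4,2)Q 2/3 · (4,3)P 0/2
The smallest same-type fraction is 0/1 at (0,1), which reduces to 0/1. Any threshold above that leaves this agent unsatisfied.

0/1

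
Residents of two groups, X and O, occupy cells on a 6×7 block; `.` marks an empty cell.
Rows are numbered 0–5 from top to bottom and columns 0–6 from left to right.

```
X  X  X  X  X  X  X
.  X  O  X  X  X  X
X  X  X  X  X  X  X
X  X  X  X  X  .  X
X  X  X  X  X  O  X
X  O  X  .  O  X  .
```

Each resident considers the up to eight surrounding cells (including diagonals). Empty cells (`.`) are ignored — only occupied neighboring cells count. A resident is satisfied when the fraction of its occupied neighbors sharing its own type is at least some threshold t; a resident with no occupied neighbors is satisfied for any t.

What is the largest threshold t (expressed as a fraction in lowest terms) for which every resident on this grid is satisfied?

(0,0)X 2/2
(0,1)X 3/4
(0,2)X 4/5
(0,3)X 4/5
(0,4)X 5/5
(0,5)X 5/5
(0,6)X 3/3
(1,1)X 6/7
(1,2)O 0/8
(1,3)X 7/8
(1,4)X 8/8
(1,5)X 8/8
(1,6)X 5/5
(2,0)X 4/4
(2,1)X 6/7
(2,2)X 7/8
(2,3)X 7/8
(2,4)X 7/7
(2,5)X 7/7
(2,6)X 4/4
(3,0)X 5/5
(3,1)X 8/8
(3,2)X 8/8
(3,3)X 8/8
(3,4)X 6/7
(3,6)X 3/4
(4,0)X 4/5
(4,1)X 7/8
(4,2)X 6/7
(4,3)X 6/7
(4,4)X 4/6
(4,5)O 1/6
(4,6)X 2/3
(5,0)X 2/3
(5,1)O 0/5
(5,2)X 3/4
(5,4)O 1/4
(5,5)X 2/4
The smallest same-type fraction is 0/8 at (1,2), which reduces to 0/1. Any threshold above that leaves this resident unsatisfied.

0/1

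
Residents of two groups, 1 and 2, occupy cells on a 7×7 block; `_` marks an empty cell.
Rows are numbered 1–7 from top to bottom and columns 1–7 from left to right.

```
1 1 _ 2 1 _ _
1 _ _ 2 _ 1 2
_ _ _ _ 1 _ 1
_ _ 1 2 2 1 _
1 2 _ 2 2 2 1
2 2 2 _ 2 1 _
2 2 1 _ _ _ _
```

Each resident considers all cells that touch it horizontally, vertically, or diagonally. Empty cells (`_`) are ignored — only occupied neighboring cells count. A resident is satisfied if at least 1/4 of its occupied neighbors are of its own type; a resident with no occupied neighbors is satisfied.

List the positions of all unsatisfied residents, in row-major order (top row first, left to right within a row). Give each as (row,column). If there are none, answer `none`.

(2,7), (4,3), (5,1), (7,3)

(1,1)1 2/2 ✓
(1,2)1 2/2 ✓
(1,4)2 1/2 ✓
(1,5)1 1/3 ✓
(2,1)1 2/2 ✓
(2,4)2 1/3 ✓
(2,6)1 3/4 ✓
(2,7)2 0/2 ✗
(3,5)1 2/5 ✓
(3,7)1 2/3 ✓
(4,3)1 0/3 ✗
(4,4)2 3/5 ✓
(4,5)2 4/6 ✓
(4,6)1 3/6 ✓
(5,1)1 0/3 ✗
(5,2)2 3/5 ✓
(5,4)2 5/6 ✓
(5,5)2 5/7 ✓
(5,6)2 3/6 ✓
(5,7)1 2/3 ✓
(6,1)2 4/5 ✓
(6,2)2 5/7 ✓
(6,3)2 4/5 ✓
(6,5)2 3/4 ✓
(6,6)1 1/4 ✓
(7,1)2 3/3 ✓
(7,2)2 4/5 ✓
(7,3)1 0/3 ✗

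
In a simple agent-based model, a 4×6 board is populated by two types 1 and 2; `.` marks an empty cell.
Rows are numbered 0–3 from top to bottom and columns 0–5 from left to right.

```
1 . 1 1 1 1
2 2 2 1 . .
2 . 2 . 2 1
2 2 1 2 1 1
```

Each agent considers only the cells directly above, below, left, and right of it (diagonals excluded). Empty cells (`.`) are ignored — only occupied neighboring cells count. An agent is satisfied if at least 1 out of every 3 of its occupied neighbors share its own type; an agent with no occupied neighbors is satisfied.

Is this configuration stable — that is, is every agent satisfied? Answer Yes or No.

No

Row 0: (0,0)1 0/1 unhappy · (0,2)1 1/2 ok · (0,3)1 3/3 ok · (0,4)1 2/2 ok · (0,5)1 1/1 ok
Row 1: (1,0)2 2/3 ok · (1,1)2 2/2 ok · (1,2)2 2/4 ok · (1,3)1 1/2 ok
Row 2: (2,0)2 2/2 ok · (2,2)2 1/2 ok · (2,4)2 0/2 unhappy · (2,5)1 1/2 ok
Row 3: (3,0)2 2/2 ok · (3,1)2 1/2 ok · (3,2)1 0/3 unhappy · (3,3)2 0/2 unhappy · (3,4)1 1/3 ok · (3,5)1 2/2 ok
For instance (0,0) has only 0/1 same-type neighbors, below 1/3.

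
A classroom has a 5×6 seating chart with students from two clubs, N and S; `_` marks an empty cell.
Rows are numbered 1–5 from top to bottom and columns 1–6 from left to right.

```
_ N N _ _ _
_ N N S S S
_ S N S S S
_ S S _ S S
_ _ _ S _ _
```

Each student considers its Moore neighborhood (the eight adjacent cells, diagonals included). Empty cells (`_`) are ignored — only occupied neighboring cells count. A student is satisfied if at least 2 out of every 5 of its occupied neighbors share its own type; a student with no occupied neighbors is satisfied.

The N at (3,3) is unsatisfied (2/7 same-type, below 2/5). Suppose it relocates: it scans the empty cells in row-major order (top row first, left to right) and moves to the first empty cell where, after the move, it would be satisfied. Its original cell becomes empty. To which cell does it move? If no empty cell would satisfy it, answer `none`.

Vacating (3,3). Empty cells in order:
  (1,1): 2/2 same-type → satisfied — stop here.

(1,1)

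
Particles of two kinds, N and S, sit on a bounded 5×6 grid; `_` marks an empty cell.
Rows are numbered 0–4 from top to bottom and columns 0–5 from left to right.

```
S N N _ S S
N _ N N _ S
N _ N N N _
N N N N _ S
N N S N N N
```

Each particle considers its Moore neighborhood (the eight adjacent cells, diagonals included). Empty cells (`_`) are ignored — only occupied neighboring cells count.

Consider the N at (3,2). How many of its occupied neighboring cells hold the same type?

6

Occupied neighbors of (3,2): (2,2)=N, (2,3)=N, (3,1)=N, (3,3)=N, (4,1)=N, (4,2)=S, (4,3)=N.
Same type (N): 6 of 7.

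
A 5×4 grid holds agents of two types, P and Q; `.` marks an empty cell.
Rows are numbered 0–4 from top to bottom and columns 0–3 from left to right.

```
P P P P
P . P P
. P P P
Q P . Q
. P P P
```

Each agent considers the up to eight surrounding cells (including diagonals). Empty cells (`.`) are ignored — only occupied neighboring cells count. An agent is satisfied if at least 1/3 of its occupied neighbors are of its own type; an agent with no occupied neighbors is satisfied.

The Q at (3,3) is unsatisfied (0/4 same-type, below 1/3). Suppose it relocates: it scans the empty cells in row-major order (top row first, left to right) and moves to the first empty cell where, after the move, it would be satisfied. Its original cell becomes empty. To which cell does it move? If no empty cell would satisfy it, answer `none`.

(4,0)

Vacating (3,3). Empty cells in order:
  (1,1): 0/7 same-type → still unsatisfied.
  (2,0): 1/4 same-type → still unsatisfied.
  (3,2): 0/7 same-type → still unsatisfied.
  (4,0): 1/3 same-type → satisfied — stop here.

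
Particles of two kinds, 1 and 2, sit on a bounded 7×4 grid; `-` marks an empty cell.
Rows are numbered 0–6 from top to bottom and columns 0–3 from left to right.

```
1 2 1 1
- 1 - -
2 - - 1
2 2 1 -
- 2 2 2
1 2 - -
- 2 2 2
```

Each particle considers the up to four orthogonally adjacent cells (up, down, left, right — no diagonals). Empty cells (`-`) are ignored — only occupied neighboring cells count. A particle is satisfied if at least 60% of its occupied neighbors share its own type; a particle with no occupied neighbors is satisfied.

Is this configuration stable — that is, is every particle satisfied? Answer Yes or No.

(0,0)1 0/1 unhappy
(0,1)2 0/3 unhappy
(0,2)1 1/2 unhappy
(0,3)1 1/1 ok
(1,1)1 0/1 unhappy
(2,0)2 1/1 ok
(2,3)1 0/0 ok
(3,0)2 2/2 ok
(3,1)2 2/3 ok
(3,2)1 0/2 unhappy
(4,1)2 3/3 ok
(4,2)2 2/3 ok
(4,3)2 1/1 ok
(5,0)1 0/1 unhappy
(5,1)2 2/3 ok
(6,1)2 2/2 ok
(6,2)2 2/2 ok
(6,3)2 1/1 ok
For instance (0,0) has only 0/1 same-type neighbors, below 3/5.

No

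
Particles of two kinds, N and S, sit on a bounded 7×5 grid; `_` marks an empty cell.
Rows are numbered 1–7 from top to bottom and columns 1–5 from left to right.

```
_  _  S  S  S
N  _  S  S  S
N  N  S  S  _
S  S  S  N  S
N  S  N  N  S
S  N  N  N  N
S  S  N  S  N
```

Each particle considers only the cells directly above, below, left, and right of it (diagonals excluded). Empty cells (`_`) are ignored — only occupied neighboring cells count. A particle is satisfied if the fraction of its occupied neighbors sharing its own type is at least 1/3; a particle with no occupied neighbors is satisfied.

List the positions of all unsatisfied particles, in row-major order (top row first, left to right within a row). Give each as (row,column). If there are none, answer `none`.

(4,4), (5,1), (5,2), (6,2), (7,4)

(1,3)S 2/2 ok
(1,4)S 3/3 ok
(1,5)S 2/2 ok
(2,1)N 1/1 ok
(2,3)S 3/3 ok
(2,4)S 4/4 ok
(2,5)S 2/2 ok
(3,1)N 2/3 ok
(3,2)N 1/3 ok
(3,3)S 3/4 ok
(3,4)S 2/3 ok
(4,1)S 1/3 ok
(4,2)S 3/4 ok
(4,3)S 2/4 ok
(4,4)N 1/4 unhappy
(4,5)S 1/2 ok
(5,1)N 0/3 unhappy
(5,2)S 1/4 unhappy
(5,3)N 2/4 ok
(5,4)N 3/4 ok
(5,5)S 1/3 ok
(6,1)S 1/3 ok
(6,2)N 1/4 unhappy
(6,3)N 4/4 ok
(6,4)N 3/4 ok
(6,5)N 2/3 ok
(7,1)S 2/2 ok
(7,2)S 1/3 ok
(7,3)N 1/3 ok
(7,4)S 0/3 unhappy
(7,5)N 1/2 ok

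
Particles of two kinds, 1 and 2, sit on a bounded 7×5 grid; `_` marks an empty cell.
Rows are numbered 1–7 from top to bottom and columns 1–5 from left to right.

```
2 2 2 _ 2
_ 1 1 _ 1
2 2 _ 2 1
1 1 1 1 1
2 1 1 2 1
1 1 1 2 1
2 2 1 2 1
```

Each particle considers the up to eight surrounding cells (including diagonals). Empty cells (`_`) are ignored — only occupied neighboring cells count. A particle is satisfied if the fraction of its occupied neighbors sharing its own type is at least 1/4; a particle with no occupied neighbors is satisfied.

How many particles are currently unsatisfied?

9

(1,1)2 1/2 ok
(1,2)2 2/4 ok
(1,3)2 1/3 ok
(1,5)2 0/1 unhappy
(2,2)1 1/6 unhappy
(2,3)1 1/5 unhappy
(2,5)1 1/3 ok
(3,1)2 1/4 ok
(3,2)2 1/6 unhappy
(3,4)2 0/6 unhappy
(3,5)1 3/4 ok
(4,1)1 2/5 ok
(4,2)1 4/7 ok
(4,3)1 4/7 ok
(4,4)1 5/7 ok
(4,5)1 3/5 ok
(5,1)2 0/5 unhappy
(5,2)1 7/8 ok
(5,3)1 6/8 ok
(5,4)2 1/8 unhappy
(5,5)1 3/5 ok
(6,1)1 2/5 ok
(6,2)1 5/8 ok
(6,3)1 4/8 ok
(6,4)2 2/8 ok
(6,5)1 2/5 ok
(7,1)2 1/3 ok
(7,2)2 1/5 unhappy
(7,3)1 2/5 ok
(7,4)2 1/5 unhappy
(7,5)1 1/3 ok
Unsatisfied: (1,5), (2,2), (2,3), (3,2), (3,4), (5,1), (5,4), (7,2), (7,4) — 9 in total.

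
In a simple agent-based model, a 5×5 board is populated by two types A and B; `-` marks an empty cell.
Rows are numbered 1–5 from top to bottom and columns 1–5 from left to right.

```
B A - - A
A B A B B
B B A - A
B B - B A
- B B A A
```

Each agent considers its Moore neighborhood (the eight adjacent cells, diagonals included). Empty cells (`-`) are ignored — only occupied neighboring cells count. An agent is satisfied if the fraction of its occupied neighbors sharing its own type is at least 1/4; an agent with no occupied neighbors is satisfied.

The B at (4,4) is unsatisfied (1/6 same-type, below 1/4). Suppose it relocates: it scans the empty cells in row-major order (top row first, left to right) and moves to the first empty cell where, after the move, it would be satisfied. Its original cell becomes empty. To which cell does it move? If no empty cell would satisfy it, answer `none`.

Vacating (4,4). Empty cells in order:
  (1,3): 2/4 same-type → satisfied — stop here.

(1,3)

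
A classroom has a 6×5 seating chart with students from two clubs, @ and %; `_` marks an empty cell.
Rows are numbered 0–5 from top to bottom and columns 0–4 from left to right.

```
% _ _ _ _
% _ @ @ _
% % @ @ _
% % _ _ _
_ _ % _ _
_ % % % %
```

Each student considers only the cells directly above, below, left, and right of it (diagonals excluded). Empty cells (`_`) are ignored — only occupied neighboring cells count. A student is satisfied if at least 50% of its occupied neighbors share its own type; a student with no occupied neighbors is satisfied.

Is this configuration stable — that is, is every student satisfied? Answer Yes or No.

Yes

Row 0: (0,0)% 1/1 satisfied
Row 1: (1,0)% 2/2 satisfied · (1,2)@ 2/2 satisfied · (1,3)@ 2/2 satisfied
Row 2: (2,0)% 3/3 satisfied · (2,1)% 2/3 satisfied · (2,2)@ 2/3 satisfied · (2,3)@ 2/2 satisfied
Row 3: (3,0)% 2/2 satisfied · (3,1)% 2/2 satisfied
Row 4: (4,2)% 1/1 satisfied
Row 5: (5,1)% 1/1 satisfied · (5,2)% 3/3 satisfied · (5,3)% 2/2 satisfied · (5,4)% 1/1 satisfied
All meet the threshold, so the configuration is stable.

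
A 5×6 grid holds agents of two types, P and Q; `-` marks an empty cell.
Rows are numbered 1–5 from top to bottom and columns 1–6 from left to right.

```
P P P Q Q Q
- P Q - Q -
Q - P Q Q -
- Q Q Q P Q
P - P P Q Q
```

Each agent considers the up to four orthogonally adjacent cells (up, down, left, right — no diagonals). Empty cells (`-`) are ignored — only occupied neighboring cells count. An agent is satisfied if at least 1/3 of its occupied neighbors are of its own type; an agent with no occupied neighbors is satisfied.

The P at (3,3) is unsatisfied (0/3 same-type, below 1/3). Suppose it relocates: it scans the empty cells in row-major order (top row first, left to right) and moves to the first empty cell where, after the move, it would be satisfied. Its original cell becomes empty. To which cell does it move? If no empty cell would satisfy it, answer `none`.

(2,1)

Vacating (3,3). Empty cells in order:
  (2,1): 2/3 same-type → satisfied — stop here.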